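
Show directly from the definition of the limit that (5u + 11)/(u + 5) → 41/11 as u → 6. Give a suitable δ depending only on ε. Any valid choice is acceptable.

Let ε > 0. We want δ > 0 with 0 < |u − 6| < δ ⇒ |(5u + 11)/(u + 5) − (41/11)| < ε.
Combining over a common denominator, (5u + 11)/(u + 5) − (41/11) = [(5u + 11)·11 − 41·(u + 5)] / [11·(u + 5)] = 14(u − 6) / (11(u + 5)).
So |(5u + 11)/(u + 5) − (41/11)| = 14|u − 6| / (11·|u + 5|).
Restrict δ ≤ 11/2. Then |u − 6| < 11/2 gives |u + 5| = |(u − 6) + 11| ≥ 11 − 11/2 = 11/2.
Hence |(5u + 11)/(u + 5) − (41/11)| < 14|u − 6|/(11·(11/2)) = (28/121)|u − 6|, which is < ε once |u − 6| < (121/28)ε.
Take δ = min(11/2, (121/28)ε). Then 0 < |u − 6| < δ forces both bounds, so |(5u + 11)/(u + 5) − (41/11)| < ε.

δ = min(11/2, (121/28)ε)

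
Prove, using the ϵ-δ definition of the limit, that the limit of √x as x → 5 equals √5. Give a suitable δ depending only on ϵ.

δ = min(5, √5·ϵ)

Suppose ϵ > 0. We want δ > 0 such that 0 < |x − 5| < δ implies |√x − √5| < ϵ.
Multiplying by the conjugate, |√x − √5| = |x − 5|/(√x + √5).
Restrict δ ≤ 5 so that |x − 5| < 5 forces x > 0, and then √x + √5 > √5.
Hence |√x − √5| < |x − 5|/√5, which is < ϵ once |x − 5| < √5·ϵ.
Take δ = min(5, √5·ϵ). If 0 < |x − 5| < δ then x > 0 and |√x − √5| < |x − 5|/√5 < ϵ.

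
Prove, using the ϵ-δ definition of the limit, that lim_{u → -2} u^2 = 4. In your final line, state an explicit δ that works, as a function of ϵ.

Fix ϵ > 0. We seek δ > 0 with 0 < |u + 2| < δ ⇒ |u^2 − 4| < ϵ.
Factor: u^2 − 4 = (u + 2)(u - 2), so |u^2 − 4| = |u + 2|·|u - 2|.
Restrict δ ≤ 1. Then |u + 2| < 1 gives |u| < 3, so by the triangle inequality |u - 2| ≤ 3 + 2 = 5.
Hence |u^2 − 4| ≤ 5|u + 2|, which is < ϵ once |u + 2| < ϵ/5.
Take δ = min(1, ϵ/5). If 0 < |u + 2| < δ then both bounds hold and |u^2 − 4| ≤ 5|u + 2| < 5·(ϵ/5) = ϵ.

δ = min(1, ϵ/5)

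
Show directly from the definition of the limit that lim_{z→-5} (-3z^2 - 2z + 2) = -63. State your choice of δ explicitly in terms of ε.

Fix ε > 0. We want δ > 0 such that 0 < |z + 5| < δ implies |(-3z^2 - 2z + 2) + 63| < ε.
(-3z^2 - 2z + 2) + 63 = -3z^2 - 2z + 65 = (z + 5)(-3z + 13).
So |(-3z^2 - 2z + 2) + 63| = |z + 5|·|-3z + 13|.
Assume first that |z + 5| < 1, so |z| < 6. Then |-3z + 13| ≤ 3·6 + 13 = 31.
Hence |(-3z^2 - 2z + 2) + 63| ≤ 31|z + 5| < ε provided |z + 5| < ε/31.
Choosing δ = min(1, ε/31) ensures both conditions, hence |(-3z^2 - 2z + 2) + 63| < ε.

δ = min(1, ε/31)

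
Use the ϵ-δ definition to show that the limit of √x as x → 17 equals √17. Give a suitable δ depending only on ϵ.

δ = min(17, √17·ϵ)

Let ϵ > 0. We want δ > 0 such that 0 < |x − 17| < δ implies |√x − √17| < ϵ.
Rationalise: √x − √17 = (x − 17)/(√x + √17), so |√x − √17| = |x − 17|/(√x + √17).
Restrict δ ≤ 17 so that |x − 17| < 17 forces x > 0, and then √x + √17 > √17.
Hence |√x − √17| < |x − 17|/√17, which is < ϵ once |x − 17| < √17·ϵ.
Take δ = min(17, √17·ϵ). If 0 < |x − 17| < δ then x > 0 and |√x − √17| < |x − 17|/√17 < ϵ.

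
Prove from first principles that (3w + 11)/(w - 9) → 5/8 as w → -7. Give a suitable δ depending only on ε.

δ = min(8, (64/19)ε)

Let ε > 0. We want δ > 0 with 0 < |w + 7| < δ ⇒ |(3w + 11)/(w - 9) − (5/8)| < ε.
Combining over a common denominator, (3w + 11)/(w - 9) − (5/8) = [(3w + 11)·(-16) − (-10)·(w - 9)] / [(-16)·(w - 9)] = -38(w + 7) / ((-16)(w - 9)).
So |(3w + 11)/(w - 9) − (5/8)| = 38|w + 7| / (16·|w − 9|).
Require δ ≤ 8, so |w − 9| ≥ |-16| − |w + 7| > 16 − 8 = 8.
Hence |(3w + 11)/(w - 9) − (5/8)| < 38|w + 7|/(16·8) = (19/64)|w + 7|, which is < ε once |w + 7| < (64/19)ε.
Take δ = min(8, (64/19)ε). Then 0 < |w + 7| < δ forces both bounds, so |(3w + 11)/(w - 9) − (5/8)| < ε.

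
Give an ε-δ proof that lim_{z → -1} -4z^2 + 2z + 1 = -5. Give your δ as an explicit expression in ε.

δ = min(2, ε/18)

Let ε > 0 be given. We want δ > 0 such that 0 < |z + 1| < δ implies |(-4z^2 + 2z + 1) + 5| < ε.
(-4z^2 + 2z + 1) + 5 = -4z^2 + 2z + 6 = (z + 1)(-4z + 6).
So |(-4z^2 + 2z + 1) + 5| = |z + 1|·|-4z + 6|.
Assume first that |z + 1| < 2, so |z| < 3. Then |-4z + 6| ≤ 4·3 + 6 = 18.
Hence |(-4z^2 + 2z + 1) + 5| ≤ 18|z + 1| < ε provided |z + 1| < ε/18.
Choosing δ = min(2, ε/18) ensures both conditions, hence |(-4z^2 + 2z + 1) + 5| < ε.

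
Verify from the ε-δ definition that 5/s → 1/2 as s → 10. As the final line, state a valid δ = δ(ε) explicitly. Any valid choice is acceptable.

Suppose ε > 0. We seek δ > 0 such that 0 < |s − 10| < δ implies |5/s − (1/2)| < ε.
|5/s − (1/2)| = 5·|10 − s|/(10·|s|) = 5|s − 10|/(10|s|).
Require δ ≤ 5 so that |s| > 10 − 5 = 5, hence 10|s| > 50.
Then |5/s − (1/2)| < 5|s − 10|/50, which is < ε when |s − 10| < 10ε.
Take δ = min(5, 10ε). Then 0 < |s − 10| < δ gives both |s − 10| < 5 and |s − 10| < 10ε, so |5/s − (1/2)| < ε.

δ = min(5, 10ε)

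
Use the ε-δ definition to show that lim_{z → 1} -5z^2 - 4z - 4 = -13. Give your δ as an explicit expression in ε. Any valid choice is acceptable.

δ = min(1, ε/19)

Let ε > 0 be given. We want δ > 0 such that 0 < |z − 1| < δ implies |(-5z^2 - 4z - 4) + 13| < ε.
(-5z^2 - 4z - 4) + 13 = -5z^2 - 4z + 9 = (z − 1)(-5z - 9).
So |(-5z^2 - 4z - 4) + 13| = |z − 1|·|-5z - 9|.
Assume first that |z − 1| < 1, so |z| < 2. Then |-5z - 9| ≤ 5·2 + 9 = 19.
Hence |(-5z^2 - 4z - 4) + 13| ≤ 19|z − 1| < ε provided |z − 1| < ε/19.
Choosing δ = min(1, ε/19) ensures both conditions, hence |(-5z^2 - 4z - 4) + 13| < ε.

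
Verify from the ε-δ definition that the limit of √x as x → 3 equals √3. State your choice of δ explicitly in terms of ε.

Let ε > 0 be given. We want δ > 0 such that 0 < |x − 3| < δ implies |√x − √3| < ε.
Multiplying by the conjugate, |√x − √3| = |x − 3|/(√x + √3).
Restrict δ ≤ 3 so that |x − 3| < 3 forces x > 0, and then √x + √3 > √3.
Hence |√x − √3| < |x − 3|/√3, which is < ε once |x − 3| < √3·ε.
Take δ = min(3, √3·ε). If 0 < |x − 3| < δ then x > 0 and |√x − √3| < |x − 3|/√3 < ε.

δ = min(3, √3·ε)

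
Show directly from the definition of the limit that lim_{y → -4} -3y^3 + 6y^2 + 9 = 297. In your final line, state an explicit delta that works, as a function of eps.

delta = min(1, eps/237)

Fix eps > 0. We want delta > 0 such that 0 < |y + 4| < delta implies |(-3y^3 + 6y^2 + 9) − 297| < eps.
(-3y^3 + 6y^2 + 9) − 297 = -3y^3 + 6y^2 - 288 = (y + 4)(-3y^2 + 18y - 72).
So |(-3y^3 + 6y^2 + 9) − 297| = |y + 4|·|-3y^2 + 18y - 72|.
Assume first that |y + 4| < 1, so |y| < 5. Then |-3y^2 + 18y - 72| ≤ 3·5^2 + 18·5 + 72 = 237.
Hence |(-3y^3 + 6y^2 + 9) − 297| ≤ 237|y + 4| < eps provided |y + 4| < eps/237.
Choosing delta = min(1, eps/237) ensures both conditions, hence |(-3y^3 + 6y^2 + 9) − 297| < eps.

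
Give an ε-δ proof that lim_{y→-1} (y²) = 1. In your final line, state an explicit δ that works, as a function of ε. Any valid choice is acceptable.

Let ε > 0. We seek δ > 0 with 0 < |y + 1| < δ ⇒ |y² − 1| < ε.
Factor: y² − 1 = (y + 1)(y - 1), so |y² − 1| = |y + 1|·|y - 1|.
Impose δ ≤ 2 so that |y| < 3; then |y - 1| ≤ 4.
Hence |y² − 1| ≤ 4|y + 1|, which is < ε once |y + 1| < ε/4.
Take δ = min(2, ε/4). If 0 < |y + 1| < δ then both bounds hold and |y² − 1| ≤ 4|y + 1| < 4·(ε/4) = ε.

δ = min(2, ε/4)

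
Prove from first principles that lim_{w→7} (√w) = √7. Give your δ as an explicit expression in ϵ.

Suppose ϵ > 0. We want δ > 0 such that 0 < |w − 7| < δ implies |√w − √7| < ϵ.
Rationalise: √w − √7 = (w − 7)/(√w + √7), so |√w − √7| = |w − 7|/(√w + √7).
Restrict δ ≤ 7 so that |w − 7| < 7 forces w > 0, and then √w + √7 > √7.
Hence |√w − √7| < |w − 7|/√7, which is < ϵ once |w − 7| < √7·ϵ.
Take δ = min(7, √7·ϵ). If 0 < |w − 7| < δ then w > 0 and |√w − √7| < |w − 7|/√7 < ϵ.

δ = min(7, √7·ϵ)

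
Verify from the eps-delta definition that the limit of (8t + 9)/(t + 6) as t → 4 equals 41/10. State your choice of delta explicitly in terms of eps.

delta = min(5, (50/39)eps)

Fix eps > 0. We want delta > 0 with 0 < |t − 4| < delta ⇒ |(8t + 9)/(t + 6) − (41/10)| < eps.
Combining over a common denominator, (8t + 9)/(t + 6) − (41/10) = [(8t + 9)·10 − 41·(t + 6)] / [10·(t + 6)] = 39(t − 4) / (10(t + 6)).
So |(8t + 9)/(t + 6) − (41/10)| = 39|t − 4| / (10·|t + 6|).
Require delta ≤ 5, so |t + 6| ≥ |10| − |t − 4| > 10 − 5 = 5.
Hence |(8t + 9)/(t + 6) − (41/10)| < 39|t − 4|/(10·5) = (39/50)|t − 4|, which is < eps once |t − 4| < (50/39)eps.
Take delta = min(5, (50/39)eps). Then 0 < |t − 4| < delta forces both bounds, so |(8t + 9)/(t + 6) − (41/10)| < eps.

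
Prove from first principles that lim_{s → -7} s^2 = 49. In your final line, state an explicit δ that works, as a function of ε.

Let ε > 0 be given. We seek δ > 0 with 0 < |s + 7| < δ ⇒ |s^2 − 49| < ε.
Factor: s^2 − 49 = (s + 7)(s - 7), so |s^2 − 49| = |s + 7|·|s - 7|.
Restrict δ ≤ 1. Then |s + 7| < 1 gives |s| < 8, so by the triangle inequality |s - 7| ≤ 8 + 7 = 15.
Hence |s^2 − 49| ≤ 15|s + 7|, which is < ε once |s + 7| < ε/15.
Take δ = min(1, ε/15). If 0 < |s + 7| < δ then both bounds hold and |s^2 − 49| ≤ 15|s + 7| < 15·(ε/15) = ε.

δ = min(1, ε/15)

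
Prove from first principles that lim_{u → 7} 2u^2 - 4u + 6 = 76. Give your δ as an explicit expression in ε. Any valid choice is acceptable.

δ = min(1, ε/26)

Let ε > 0 be given. We want δ > 0 such that 0 < |u − 7| < δ implies |(2u^2 - 4u + 6) − 76| < ε.
(2u^2 - 4u + 6) − 76 = 2u^2 - 4u - 70 = (u − 7)(2u + 10).
So |(2u^2 - 4u + 6) − 76| = |u − 7|·|2u + 10|.
Assume first that |u − 7| < 1, so |u| < 8. Then |2u + 10| ≤ 2·8 + 10 = 26.
Hence |(2u^2 - 4u + 6) − 76| ≤ 26|u − 7| < ε provided |u − 7| < ε/26.
Take δ = min(1, ε/26). Then 0 < |u − 7| < δ gives both |u − 7| < 1 and |u − 7| < ε/26, so |(2u^2 - 4u + 6) − 76| < ε.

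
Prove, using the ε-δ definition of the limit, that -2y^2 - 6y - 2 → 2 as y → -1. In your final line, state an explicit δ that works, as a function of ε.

δ = min(2, ε/10)

Let ε > 0 be given. We want δ > 0 such that 0 < |y + 1| < δ implies |(-2y^2 - 6y - 2) − 2| < ε.
(-2y^2 - 6y - 2) − 2 = -2y^2 - 6y - 4 = (y + 1)(-2y - 4).
So |(-2y^2 - 6y - 2) − 2| = |y + 1|·|-2y - 4|.
Assume first that |y + 1| < 2, so |y| < 3. Then |-2y - 4| ≤ 2·3 + 4 = 10.
Hence |(-2y^2 - 6y - 2) − 2| ≤ 10|y + 1| < ε provided |y + 1| < ε/10.
Choosing δ = min(2, ε/10) ensures both conditions, hence |(-2y^2 - 6y - 2) − 2| < ε.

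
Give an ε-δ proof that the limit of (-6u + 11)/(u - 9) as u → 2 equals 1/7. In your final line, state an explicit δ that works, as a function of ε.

Fix ε > 0. We want δ > 0 with 0 < |u − 2| < δ ⇒ |(-6u + 11)/(u - 9) − (1/7)| < ε.
Combining over a common denominator, (-6u + 11)/(u - 9) − (1/7) = [(-6u + 11)·(-7) − (-1)·(u - 9)] / [(-7)·(u - 9)] = 43(u − 2) / ((-7)(u - 9)).
So |(-6u + 11)/(u - 9) − (1/7)| = 43|u − 2| / (7·|u − 9|).
Require δ ≤ 7/2, so |u − 9| ≥ |-7| − |u − 2| > 7 − 7/2 = 7/2.
Hence |(-6u + 11)/(u - 9) − (1/7)| < 43|u − 2|/(7·(7/2)) = (86/49)|u − 2|, which is < ε once |u − 2| < (49/86)ε.
Take δ = min(7/2, (49/86)ε). Then 0 < |u − 2| < δ forces both bounds, so |(-6u + 11)/(u - 9) − (1/7)| < ε.

δ = min(7/2, (49/86)ε)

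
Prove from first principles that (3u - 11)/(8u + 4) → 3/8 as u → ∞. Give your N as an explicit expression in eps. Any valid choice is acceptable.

Fix eps > 0. We seek N > 0 such that u > N implies |(3u - 11)/(8u + 4) − (3/8)| < eps.
(3u - 11)/(8u + 4) − (3/8) = (8(3u - 11) − 3(8u + 4)) / (8(8u + 4)) = -100/(8(8u + 4)).
For u > 0 we have 8u + 4 > 8u, so |(3u - 11)/(8u + 4) − (3/8)| = 100/(8(8u + 4)) < 100/(8·8u) = (25/16)/u.
Thus |(3u - 11)/(8u + 4) − (3/8)| < eps whenever u > (25/16)/eps.
Take N = (25/16)/eps. If u > N then |(3u - 11)/(8u + 4) − (3/8)| < (25/16)/u < eps.

N = (25/16)/eps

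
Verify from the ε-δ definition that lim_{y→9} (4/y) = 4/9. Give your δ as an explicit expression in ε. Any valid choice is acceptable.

Suppose ε > 0. We seek δ > 0 such that 0 < |y − 9| < δ implies |4/y − (4/9)| < ε.
|4/y − (4/9)| = 4·|9 − y|/(9·|y|) = 4|y − 9|/(9|y|).
Restrict δ ≤ 9/2. Then |y − 9| < 9/2 gives |y| > 9/2, so 9|y| > 81/2.
Then |4/y − (4/9)| < 4|y − 9|/(81/2), which is < ε when |y − 9| < (81/8)ε.
Take δ = min(9/2, (81/8)ε). Then 0 < |y − 9| < δ gives both |y − 9| < 9/2 and |y − 9| < (81/8)ε, so |4/y − (4/9)| < ε.

δ = min(9/2, (81/8)ε)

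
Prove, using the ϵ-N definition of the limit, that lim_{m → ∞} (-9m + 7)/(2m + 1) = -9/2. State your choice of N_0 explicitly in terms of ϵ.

Let ϵ > 0 be given. For m ≥ 1, |(-9m + 7)/(2m + 1) + 9/2| = |23|/(2(2m + 1)) = 23/(2(2m + 1)).
Since 2m + 1 ≥ 2m for m ≥ 1, this is ≤ 23/(2·2m) = (23/4)/m.
So |(-9m + 7)/(2m + 1) + 9/2| < ϵ whenever m > (23/4)/ϵ.
Take N_0 = (23/4)/ϵ. If m > N_0 then |(-9m + 7)/(2m + 1) + 9/2| ≤ (23/4)/m < ϵ.

N_0 = (23/4)/ϵ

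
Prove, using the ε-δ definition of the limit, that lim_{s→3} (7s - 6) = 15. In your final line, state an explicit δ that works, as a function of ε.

δ = ε/7

Fix ε > 0. We need δ > 0 so that 0 < |s − 3| < δ implies |(7s - 6) − 15| < ε.
Since (7s - 6) − 15 = 7(s − 3), we have |(7s - 6) − 15| = 7|s − 3|.
So 7|s − 3| < ε exactly when |s − 3| < ε/7.
Choosing δ = ε/7 gives |(7s - 6) − 15| = 7|s − 3| < ε whenever |s − 3| < δ.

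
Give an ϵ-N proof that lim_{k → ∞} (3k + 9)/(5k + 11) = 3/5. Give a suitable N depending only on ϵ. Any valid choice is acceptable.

Let ϵ > 0. For k ≥ 1, |(3k + 9)/(5k + 11) − (3/5)| = |12|/(5(5k + 11)) = 12/(5(5k + 11)).
Since 5k + 11 ≥ 5k for k ≥ 1, this is ≤ 12/(5·5k) = (12/25)/k.
So |(3k + 9)/(5k + 11) − (3/5)| < ϵ whenever k > (12/25)/ϵ.
Take N = (12/25)/ϵ. If k > N then |(3k + 9)/(5k + 11) − (3/5)| ≤ (12/25)/k < ϵ.

N = (12/25)/ϵ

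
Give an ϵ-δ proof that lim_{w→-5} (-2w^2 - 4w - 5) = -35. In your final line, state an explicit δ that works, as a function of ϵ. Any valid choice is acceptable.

δ = min(1, ϵ/18)

Fix ϵ > 0. We want δ > 0 such that 0 < |w + 5| < δ implies |(-2w^2 - 4w - 5) + 35| < ϵ.
(-2w^2 - 4w - 5) + 35 = -2w^2 - 4w + 30 = (w + 5)(-2w + 6).
So |(-2w^2 - 4w - 5) + 35| = |w + 5|·|-2w + 6|.
Assume first that |w + 5| < 1, so |w| < 6. Then |-2w + 6| ≤ 2·6 + 6 = 18.
Hence |(-2w^2 - 4w - 5) + 35| ≤ 18|w + 5| < ϵ provided |w + 5| < ϵ/18.
Take δ = min(1, ϵ/18). Then 0 < |w + 5| < δ gives both |w + 5| < 1 and |w + 5| < ϵ/18, so |(-2w^2 - 4w - 5) + 35| < ϵ.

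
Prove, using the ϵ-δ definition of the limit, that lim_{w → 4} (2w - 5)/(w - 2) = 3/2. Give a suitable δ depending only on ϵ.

Let ϵ > 0. We want δ > 0 with 0 < |w − 4| < δ ⇒ |(2w - 5)/(w - 2) − (3/2)| < ϵ.
Combining over a common denominator, (2w - 5)/(w - 2) − (3/2) = [(2w - 5)·2 − 3·(w - 2)] / [2·(w - 2)] = 1(w − 4) / (2(w - 2)).
So |(2w - 5)/(w - 2) − (3/2)| = |w − 4| / (2·|w − 2|).
Require δ ≤ 1, so |w − 2| ≥ |2| − |w − 4| > 2 − 1 = 1.
Hence |(2w - 5)/(w - 2) − (3/2)| < |w − 4|/(2·1) = (1/2)|w − 4|, which is < ϵ once |w − 4| < 2ϵ.
Take δ = min(1, 2ϵ). Then 0 < |w − 4| < δ forces both bounds, so |(2w - 5)/(w - 2) − (3/2)| < ϵ.

δ = min(1, 2ϵ)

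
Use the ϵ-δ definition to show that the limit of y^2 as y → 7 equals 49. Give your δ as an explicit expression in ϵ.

Let ϵ > 0. We seek δ > 0 with 0 < |y − 7| < δ ⇒ |y^2 − 49| < ϵ.
Factor: y^2 − 49 = (y − 7)(y + 7), so |y^2 − 49| = |y − 7|·|y + 7|.
Restrict δ ≤ 1. Then |y − 7| < 1 gives |y| < 8, so by the triangle inequality |y + 7| ≤ 8 + 7 = 15.
Hence |y^2 − 49| ≤ 15|y − 7|, which is < ϵ once |y − 7| < ϵ/15.
Take δ = min(1, ϵ/15). If 0 < |y − 7| < δ then both bounds hold and |y^2 − 49| ≤ 15|y − 7| < 15·(ϵ/15) = ϵ.

δ = min(1, ϵ/15)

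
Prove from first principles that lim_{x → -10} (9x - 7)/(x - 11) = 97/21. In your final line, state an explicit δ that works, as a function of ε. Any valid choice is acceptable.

δ = min(21/2, (441/184)ε)

Suppose ε > 0. We want δ > 0 with 0 < |x + 10| < δ ⇒ |(9x - 7)/(x - 11) − (97/21)| < ε.
Combining over a common denominator, (9x - 7)/(x - 11) − (97/21) = [(9x - 7)·(-21) − (-97)·(x - 11)] / [(-21)·(x - 11)] = -92(x + 10) / ((-21)(x - 11)).
So |(9x - 7)/(x - 11) − (97/21)| = 92|x + 10| / (21·|x − 11|).
Require δ ≤ 21/2, so |x − 11| ≥ |-21| − |x + 10| > 21 − 21/2 = 21/2.
Hence |(9x - 7)/(x - 11) − (97/21)| < 92|x + 10|/(21·(21/2)) = (184/441)|x + 10|, which is < ε once |x + 10| < (441/184)ε.
Take δ = min(21/2, (441/184)ε). Then 0 < |x + 10| < δ forces both bounds, so |(9x - 7)/(x - 11) − (97/21)| < ε.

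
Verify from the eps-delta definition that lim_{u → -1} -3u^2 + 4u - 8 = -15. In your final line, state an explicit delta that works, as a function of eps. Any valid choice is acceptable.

Fix eps > 0. We want delta > 0 such that 0 < |u + 1| < delta implies |(-3u^2 + 4u - 8) + 15| < eps.
(-3u^2 + 4u - 8) + 15 = -3u^2 + 4u + 7 = (u + 1)(-3u + 7).
So |(-3u^2 + 4u - 8) + 15| = |u + 1|·|-3u + 7|.
Assume first that |u + 1| < 1, so |u| < 2. Then |-3u + 7| ≤ 3·2 + 7 = 13.
Hence |(-3u^2 + 4u - 8) + 15| ≤ 13|u + 1| < eps provided |u + 1| < eps/13.
Choosing delta = min(1, eps/13) ensures both conditions, hence |(-3u^2 + 4u - 8) + 15| < eps.

delta = min(1, eps/13)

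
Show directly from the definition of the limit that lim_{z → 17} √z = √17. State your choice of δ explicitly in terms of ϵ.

δ = min(17, √17·ϵ)

Let ϵ > 0 be given. We want δ > 0 such that 0 < |z − 17| < δ implies |√z − √17| < ϵ.
Multiplying by the conjugate, |√z − √17| = |z − 17|/(√z + √17).
Restrict δ ≤ 17 so that |z − 17| < 17 forces z > 0, and then √z + √17 > √17.
Hence |√z − √17| < |z − 17|/√17, which is < ϵ once |z − 17| < √17·ϵ.
Take δ = min(17, √17·ϵ). If 0 < |z − 17| < δ then z > 0 and |√z − √17| < |z − 17|/√17 < ϵ.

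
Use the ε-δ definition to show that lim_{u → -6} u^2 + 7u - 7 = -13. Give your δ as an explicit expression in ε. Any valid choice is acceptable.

δ = min(1, ε/8)

Suppose ε > 0. We want δ > 0 such that 0 < |u + 6| < δ implies |(u^2 + 7u - 7) + 13| < ε.
(u^2 + 7u - 7) + 13 = u^2 + 7u + 6 = (u + 6)(u + 1).
So |(u^2 + 7u - 7) + 13| = |u + 6|·|u + 1|.
Assume first that |u + 6| < 1, so |u| < 7. Then |u + 1| ≤ 7 + 1 = 8.
Hence |(u^2 + 7u - 7) + 13| ≤ 8|u + 6| < ε provided |u + 6| < ε/8.
Take δ = min(1, ε/8). Then 0 < |u + 6| < δ gives both |u + 6| < 1 and |u + 6| < ε/8, so |(u^2 + 7u - 7) + 13| < ε.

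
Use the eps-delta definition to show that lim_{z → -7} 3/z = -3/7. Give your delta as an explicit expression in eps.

Let eps > 0. We seek delta > 0 such that 0 < |z + 7| < delta implies |3/z + 3/7| < eps.
|3/z + 3/7| = 3·|-7 − z|/(7·|z|) = 3|z + 7|/(7|z|).
Restrict delta ≤ 7/2. Then |z + 7| < 7/2 gives |z| > 7/2, so 7|z| > 49/2.
Then |3/z + 3/7| < 3|z + 7|/(49/2), which is < eps when |z + 7| < (49/6)eps.
Take delta = min(7/2, (49/6)eps). Then 0 < |z + 7| < delta gives both |z + 7| < 7/2 and |z + 7| < (49/6)eps, so |3/z + 3/7| < eps.

delta = min(7/2, (49/6)eps)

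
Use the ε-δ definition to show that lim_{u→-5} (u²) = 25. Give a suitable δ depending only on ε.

δ = min(1, ε/11)

Fix ε > 0. We seek δ > 0 with 0 < |u + 5| < δ ⇒ |u² − 25| < ε.
Factor: u² − 25 = (u + 5)(u - 5), so |u² − 25| = |u + 5|·|u - 5|.
Restrict δ ≤ 1. Then |u + 5| < 1 gives |u| < 6, so by the triangle inequality |u - 5| ≤ 6 + 5 = 11.
Hence |u² − 25| ≤ 11|u + 5|, which is < ε once |u + 5| < ε/11.
Take δ = min(1, ε/11). If 0 < |u + 5| < δ then both bounds hold and |u² − 25| ≤ 11|u + 5| < 11·(ε/11) = ε.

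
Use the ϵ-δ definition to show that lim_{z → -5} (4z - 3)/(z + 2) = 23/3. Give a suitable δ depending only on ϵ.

δ = min(3/2, (9/22)ϵ)

Let ϵ > 0. We want δ > 0 with 0 < |z + 5| < δ ⇒ |(4z - 3)/(z + 2) − (23/3)| < ϵ.
Combining over a common denominator, (4z - 3)/(z + 2) − (23/3) = [(4z - 3)·(-3) − (-23)·(z + 2)] / [(-3)·(z + 2)] = 11(z + 5) / ((-3)(z + 2)).
So |(4z - 3)/(z + 2) − (23/3)| = 11|z + 5| / (3·|z + 2|).
Restrict δ ≤ 3/2. Then |z + 5| < 3/2 gives |z + 2| = |(z + 5) + (-3)| ≥ 3 − 3/2 = 3/2.
Hence |(4z - 3)/(z + 2) − (23/3)| < 11|z + 5|/(3·(3/2)) = (22/9)|z + 5|, which is < ϵ once |z + 5| < (9/22)ϵ.
Take δ = min(3/2, (9/22)ϵ). Then 0 < |z + 5| < δ forces both bounds, so |(4z - 3)/(z + 2) − (23/3)| < ϵ.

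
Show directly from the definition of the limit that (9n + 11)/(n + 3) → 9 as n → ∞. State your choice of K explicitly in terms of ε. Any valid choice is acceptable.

K = 16/ε

Let ε > 0 be given. For n ≥ 1, |(9n + 11)/(n + 3) − 9| = |-16|/((n + 3)) = 16/((n + 3)).
Since n + 3 ≥ n for n ≥ 1, this is ≤ 16/(n) = 16/n.
So |(9n + 11)/(n + 3) − 9| < ε whenever n > 16/ε.
Take K = 16/ε. If n > K then |(9n + 11)/(n + 3) − 9| ≤ 16/n < ε.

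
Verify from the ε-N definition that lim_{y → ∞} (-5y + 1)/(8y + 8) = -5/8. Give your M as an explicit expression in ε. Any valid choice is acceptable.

Let ε > 0. We seek M > 0 such that y > M implies |(-5y + 1)/(8y + 8) + 5/8| < ε.
(-5y + 1)/(8y + 8) + 5/8 = (8(-5y + 1) − (-5)(8y + 8)) / (8(8y + 8)) = 48/(8(8y + 8)).
For y > 0 we have 8y + 8 > 8y, so |(-5y + 1)/(8y + 8) + 5/8| = 48/(8(8y + 8)) < 48/(8·8y) = (3/4)/y.
Thus |(-5y + 1)/(8y + 8) + 5/8| < ε whenever y > (3/4)/ε.
Take M = (3/4)/ε. If y > M then |(-5y + 1)/(8y + 8) + 5/8| < (3/4)/y < ε.

M = (3/4)/ε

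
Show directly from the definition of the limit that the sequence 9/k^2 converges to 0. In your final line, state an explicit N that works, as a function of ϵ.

Suppose ϵ > 0. For k ≥ 1, |9/k^2 − 0| = 9/k^2.
9/k^2 < ϵ ⇔ k^2 > 9/ϵ ⇔ k > (9/ϵ)^{1/2}.
Take N = (9/ϵ)^{1/2}. Then k > N implies 9/k^2 < ϵ.

N = (9/ϵ)^{1/2}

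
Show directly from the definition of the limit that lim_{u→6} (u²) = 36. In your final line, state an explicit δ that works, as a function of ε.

Fix ε > 0. We seek δ > 0 with 0 < |u − 6| < δ ⇒ |u² − 36| < ε.
Factor: u² − 36 = (u − 6)(u + 6), so |u² − 36| = |u − 6|·|u + 6|.
Restrict δ ≤ 2. Then |u − 6| < 2 gives |u| < 8, so by the triangle inequality |u + 6| ≤ 8 + 6 = 14.
Hence |u² − 36| ≤ 14|u − 6|, which is < ε once |u − 6| < ε/14.
Take δ = min(2, ε/14). If 0 < |u − 6| < δ then both bounds hold and |u² − 36| ≤ 14|u − 6| < 14·(ε/14) = ε.

δ = min(2, ε/14)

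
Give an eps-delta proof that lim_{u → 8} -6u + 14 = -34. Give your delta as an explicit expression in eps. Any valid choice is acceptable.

Suppose eps > 0. We need delta > 0 so that 0 < |u − 8| < delta implies |(-6u + 14) + 34| < eps.
Since (-6u + 14) + 34 = -6(u − 8), we have |(-6u + 14) + 34| = 6|u − 8|.
So 6|u − 8| < eps exactly when |u − 8| < eps/6.
Take delta = eps/6. If 0 < |u − 8| < delta then |(-6u + 14) + 34| = 6|u − 8| < 6·(eps/6) = eps.

delta = eps/6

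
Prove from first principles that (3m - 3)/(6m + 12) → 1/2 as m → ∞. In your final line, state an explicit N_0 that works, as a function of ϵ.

Suppose ϵ > 0. For m ≥ 1, |(3m - 3)/(6m + 12) − (1/2)| = |-54|/(6(6m + 12)) = 54/(6(6m + 12)).
Since 6m + 12 ≥ 6m for m ≥ 1, this is ≤ 54/(6·6m) = (3/2)/m.
So |(3m - 3)/(6m + 12) − (1/2)| < ϵ whenever m > (3/2)/ϵ.
Take N_0 = (3/2)/ϵ. If m > N_0 then |(3m - 3)/(6m + 12) − (1/2)| ≤ (3/2)/m < ϵ.

N_0 = (3/2)/ϵ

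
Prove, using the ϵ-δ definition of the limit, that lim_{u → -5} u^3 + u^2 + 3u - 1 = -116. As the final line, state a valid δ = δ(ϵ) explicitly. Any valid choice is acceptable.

δ = min(1, ϵ/83)

Let ϵ > 0 be given. We want δ > 0 such that 0 < |u + 5| < δ implies |(u^3 + u^2 + 3u - 1) + 116| < ϵ.
(u^3 + u^2 + 3u - 1) + 116 = u^3 + u^2 + 3u + 115 = (u + 5)(u^2 - 4u + 23).
So |(u^3 + u^2 + 3u - 1) + 116| = |u + 5|·|u^2 - 4u + 23|.
Require δ ≤ 1. Then |u + 5| < 1 gives |u| < 6, and by the triangle inequality |u^2 - 4u + 23| ≤ 6^2 + 4·6 + 23 = 83.
Hence |(u^3 + u^2 + 3u - 1) + 116| ≤ 83|u + 5| < ϵ provided |u + 5| < ϵ/83.
Choosing δ = min(1, ϵ/83) ensures both conditions, hence |(u^3 + u^2 + 3u - 1) + 116| < ϵ.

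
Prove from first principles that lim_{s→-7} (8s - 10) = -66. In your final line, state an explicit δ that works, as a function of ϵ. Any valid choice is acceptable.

Let ϵ > 0 be given. We need δ > 0 so that 0 < |s + 7| < δ implies |(8s - 10) + 66| < ϵ.
Since (8s - 10) + 66 = 8(s + 7), we have |(8s - 10) + 66| = 8|s + 7|.
So 8|s + 7| < ϵ exactly when |s + 7| < ϵ/8.
Choosing δ = ϵ/8 gives |(8s - 10) + 66| = 8|s + 7| < ϵ whenever |s + 7| < δ.

δ = ϵ/8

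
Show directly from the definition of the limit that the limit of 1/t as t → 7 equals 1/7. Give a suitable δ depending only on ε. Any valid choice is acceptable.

δ = min(7/2, (49/2)ε)

Let ε > 0. We seek δ > 0 such that 0 < |t − 7| < δ implies |1/t − (1/7)| < ε.
|1/t − (1/7)| = |7 − t|/(7·|t|) = |t − 7|/(7|t|).
Require δ ≤ 7/2 so that |t| > 7 − 7/2 = 7/2, hence 7|t| > 49/2.
Then |1/t − (1/7)| < |t − 7|/(49/2), which is < ε when |t − 7| < (49/2)ε.
Take δ = min(7/2, (49/2)ε). Then 0 < |t − 7| < δ gives both |t − 7| < 7/2 and |t − 7| < (49/2)ε, so |1/t − (1/7)| < ε.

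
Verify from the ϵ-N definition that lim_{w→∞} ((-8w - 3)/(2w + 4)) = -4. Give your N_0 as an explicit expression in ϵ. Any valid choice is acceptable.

N_0 = (13/2)/ϵ

Fix ϵ > 0. We seek N_0 > 0 such that w > N_0 implies |(-8w - 3)/(2w + 4) + 4| < ϵ.
(-8w - 3)/(2w + 4) + 4 = (2(-8w - 3) − (-8)(2w + 4)) / (2(2w + 4)) = 26/(2(2w + 4)).
For w > 0 we have 2w + 4 > 2w, so |(-8w - 3)/(2w + 4) + 4| = 26/(2(2w + 4)) < 26/(2·2w) = (13/2)/w.
Thus |(-8w - 3)/(2w + 4) + 4| < ϵ whenever w > (13/2)/ϵ.
Take N_0 = (13/2)/ϵ. If w > N_0 then |(-8w - 3)/(2w + 4) + 4| < (13/2)/w < ϵ.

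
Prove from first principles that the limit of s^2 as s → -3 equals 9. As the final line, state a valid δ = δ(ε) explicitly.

δ = min(2, ε/8)

Fix ε > 0. We seek δ > 0 with 0 < |s + 3| < δ ⇒ |s^2 − 9| < ε.
Factor: s^2 − 9 = (s + 3)(s - 3), so |s^2 − 9| = |s + 3|·|s - 3|.
Impose δ ≤ 2 so that |s| < 5; then |s - 3| ≤ 8.
Hence |s^2 − 9| ≤ 8|s + 3|, which is < ε once |s + 3| < ε/8.
Take δ = min(2, ε/8). If 0 < |s + 3| < δ then both bounds hold and |s^2 − 9| ≤ 8|s + 3| < 8·(ε/8) = ε.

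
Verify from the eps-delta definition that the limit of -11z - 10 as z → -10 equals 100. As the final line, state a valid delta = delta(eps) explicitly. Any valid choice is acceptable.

delta = eps/11

Fix eps > 0. We need delta > 0 so that 0 < |z + 10| < delta implies |(-11z - 10) − 100| < eps.
Since (-11z - 10) − 100 = -11(z + 10), we have |(-11z - 10) − 100| = 11|z + 10|.
Thus it suffices that |z + 10| < eps/11.
Choosing delta = eps/11 gives |(-11z - 10) − 100| = 11|z + 10| < eps whenever |z + 10| < delta.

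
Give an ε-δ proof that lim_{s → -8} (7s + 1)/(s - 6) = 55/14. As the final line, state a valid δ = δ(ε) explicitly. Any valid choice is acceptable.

Fix ε > 0. We want δ > 0 with 0 < |s + 8| < δ ⇒ |(7s + 1)/(s - 6) − (55/14)| < ε.
Combining over a common denominator, (7s + 1)/(s - 6) − (55/14) = [(7s + 1)·(-14) − (-55)·(s - 6)] / [(-14)·(s - 6)] = -43(s + 8) / ((-14)(s - 6)).
So |(7s + 1)/(s - 6) − (55/14)| = 43|s + 8| / (14·|s − 6|).
Restrict δ ≤ 7. Then |s + 8| < 7 gives |s − 6| = |(s + 8) + (-14)| ≥ 14 − 7 = 7.
Hence |(7s + 1)/(s - 6) − (55/14)| < 43|s + 8|/(14·7) = (43/98)|s + 8|, which is < ε once |s + 8| < (98/43)ε.
Take δ = min(7, (98/43)ε). Then 0 < |s + 8| < δ forces both bounds, so |(7s + 1)/(s - 6) − (55/14)| < ε.

δ = min(7, (98/43)ε)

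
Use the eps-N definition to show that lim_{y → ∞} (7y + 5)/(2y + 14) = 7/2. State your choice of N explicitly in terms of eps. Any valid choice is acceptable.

Fix eps > 0. We seek N > 0 such that y > N implies |(7y + 5)/(2y + 14) − (7/2)| < eps.
(7y + 5)/(2y + 14) − (7/2) = (2(7y + 5) − 7(2y + 14)) / (2(2y + 14)) = -88/(2(2y + 14)).
For y > 0 we have 2y + 14 > 2y, so |(7y + 5)/(2y + 14) − (7/2)| = 88/(2(2y + 14)) < 88/(2·2y) = 22/y.
Thus |(7y + 5)/(2y + 14) − (7/2)| < eps whenever y > 22/eps.
Take N = 22/eps. If y > N then |(7y + 5)/(2y + 14) − (7/2)| < 22/y < eps.

N = 22/eps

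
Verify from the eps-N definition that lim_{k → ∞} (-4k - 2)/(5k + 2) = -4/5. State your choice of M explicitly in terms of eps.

M = (2/25)/eps

Fix eps > 0. For k ≥ 1, |(-4k - 2)/(5k + 2) + 4/5| = |-2|/(5(5k + 2)) = 2/(5(5k + 2)).
Since 5k + 2 ≥ 5k for k ≥ 1, this is ≤ 2/(5·5k) = (2/25)/k.
So |(-4k - 2)/(5k + 2) + 4/5| < eps whenever k > (2/25)/eps.
Take M = (2/25)/eps. If k > M then |(-4k - 2)/(5k + 2) + 4/5| ≤ (2/25)/k < eps.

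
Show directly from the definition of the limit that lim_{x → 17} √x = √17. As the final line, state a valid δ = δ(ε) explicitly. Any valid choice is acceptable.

Let ε > 0 be given. We want δ > 0 such that 0 < |x − 17| < δ implies |√x − √17| < ε.
Multiplying by the conjugate, |√x − √17| = |x − 17|/(√x + √17).
Restrict δ ≤ 17 so that |x − 17| < 17 forces x > 0, and then √x + √17 > √17.
Hence |√x − √17| < |x − 17|/√17, which is < ε once |x − 17| < √17·ε.
Take δ = min(17, √17·ε). If 0 < |x − 17| < δ then x > 0 and |√x − √17| < |x − 17|/√17 < ε.

δ = min(17, √17·ε)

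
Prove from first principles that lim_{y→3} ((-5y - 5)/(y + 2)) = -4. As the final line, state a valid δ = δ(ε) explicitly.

Fix ε > 0. We want δ > 0 with 0 < |y − 3| < δ ⇒ |(-5y - 5)/(y + 2) + 4| < ε.
Combining over a common denominator, (-5y - 5)/(y + 2) + 4 = [(-5y - 5)·5 − (-20)·(y + 2)] / [5·(y + 2)] = -5(y − 3) / (5(y + 2)).
So |(-5y - 5)/(y + 2) + 4| = 5|y − 3| / (5·|y + 2|).
Require δ ≤ 5/2, so |y + 2| ≥ |5| − |y − 3| > 5 − 5/2 = 5/2.
Hence |(-5y - 5)/(y + 2) + 4| < 5|y − 3|/(5·(5/2)) = (2/5)|y − 3|, which is < ε once |y − 3| < (5/2)ε.
Take δ = min(5/2, (5/2)ε). Then 0 < |y − 3| < δ forces both bounds, so |(-5y - 5)/(y + 2) + 4| < ε.

δ = min(5/2, (5/2)ε)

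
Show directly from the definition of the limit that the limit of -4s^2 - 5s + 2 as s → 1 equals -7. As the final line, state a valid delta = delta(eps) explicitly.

Suppose eps > 0. We want delta > 0 such that 0 < |s − 1| < delta implies |(-4s^2 - 5s + 2) + 7| < eps.
(-4s^2 - 5s + 2) + 7 = -4s^2 - 5s + 9 = (s − 1)(-4s - 9).
So |(-4s^2 - 5s + 2) + 7| = |s − 1|·|-4s - 9|.
Assume first that |s − 1| < 2, so |s| < 3. Then |-4s - 9| ≤ 4·3 + 9 = 21.
Hence |(-4s^2 - 5s + 2) + 7| ≤ 21|s − 1| < eps provided |s − 1| < eps/21.
Choosing delta = min(2, eps/21) ensures both conditions, hence |(-4s^2 - 5s + 2) + 7| < eps.

delta = min(2, eps/21)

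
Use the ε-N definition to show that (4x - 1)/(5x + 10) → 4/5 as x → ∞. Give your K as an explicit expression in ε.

K = (9/5)/ε

Suppose ε > 0. We seek K > 0 such that x > K implies |(4x - 1)/(5x + 10) − (4/5)| < ε.
(4x - 1)/(5x + 10) − (4/5) = (5(4x - 1) − 4(5x + 10)) / (5(5x + 10)) = -45/(5(5x + 10)).
For x > 0 we have 5x + 10 > 5x, so |(4x - 1)/(5x + 10) − (4/5)| = 45/(5(5x + 10)) < 45/(5·5x) = (9/5)/x.
Thus |(4x - 1)/(5x + 10) − (4/5)| < ε whenever x > (9/5)/ε.
Take K = (9/5)/ε. If x > K then |(4x - 1)/(5x + 10) − (4/5)| < (9/5)/x < ε.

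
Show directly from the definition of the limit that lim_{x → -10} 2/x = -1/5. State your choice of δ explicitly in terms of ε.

Fix ε > 0. We seek δ > 0 such that 0 < |x + 10| < δ implies |2/x + 1/5| < ε.
|2/x + 1/5| = 2·|-10 − x|/(10·|x|) = 2|x + 10|/(10|x|).
Restrict δ ≤ 5. Then |x + 10| < 5 gives |x| > 5, so 10|x| > 50.
Then |2/x + 1/5| < 2|x + 10|/50, which is < ε when |x + 10| < 25ε.
Take δ = min(5, 25ε). Then 0 < |x + 10| < δ gives both |x + 10| < 5 and |x + 10| < 25ε, so |2/x + 1/5| < ε.

δ = min(5, 25ε)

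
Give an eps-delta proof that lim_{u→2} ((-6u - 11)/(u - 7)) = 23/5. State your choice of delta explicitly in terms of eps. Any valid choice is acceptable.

Let eps > 0. We want delta > 0 with 0 < |u − 2| < delta ⇒ |(-6u - 11)/(u - 7) − (23/5)| < eps.
Combining over a common denominator, (-6u - 11)/(u - 7) − (23/5) = [(-6u - 11)·(-5) − (-23)·(u - 7)] / [(-5)·(u - 7)] = 53(u − 2) / ((-5)(u - 7)).
So |(-6u - 11)/(u - 7) − (23/5)| = 53|u − 2| / (5·|u − 7|).
Restrict delta ≤ 5/2. Then |u − 2| < 5/2 gives |u − 7| = |(u − 2) + (-5)| ≥ 5 − 5/2 = 5/2.
Hence |(-6u - 11)/(u - 7) − (23/5)| < 53|u − 2|/(5·(5/2)) = (106/25)|u − 2|, which is < eps once |u − 2| < (25/106)eps.
Take delta = min(5/2, (25/106)eps). Then 0 < |u − 2| < delta forces both bounds, so |(-6u - 11)/(u - 7) − (23/5)| < eps.

delta = min(5/2, (25/106)eps)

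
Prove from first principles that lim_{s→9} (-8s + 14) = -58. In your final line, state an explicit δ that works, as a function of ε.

δ = ε/8

Suppose ε > 0. We need δ > 0 so that 0 < |s − 9| < δ implies |(-8s + 14) + 58| < ε.
Since (-8s + 14) + 58 = -8(s − 9), we have |(-8s + 14) + 58| = 8|s − 9|.
Thus it suffices that |s − 9| < ε/8.
Take δ = ε/8. If 0 < |s − 9| < δ then |(-8s + 14) + 58| = 8|s − 9| < 8·(ε/8) = ε.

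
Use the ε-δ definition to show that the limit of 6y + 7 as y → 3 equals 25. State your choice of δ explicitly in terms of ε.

δ = ε/6

Suppose ε > 0. We need δ > 0 so that 0 < |y − 3| < δ implies |(6y + 7) − 25| < ε.
Since (6y + 7) − 25 = 6(y − 3), we have |(6y + 7) − 25| = 6|y − 3|.
So 6|y − 3| < ε exactly when |y − 3| < ε/6.
Take δ = ε/6. If 0 < |y − 3| < δ then |(6y + 7) − 25| = 6|y − 3| < 6·(ε/6) = ε.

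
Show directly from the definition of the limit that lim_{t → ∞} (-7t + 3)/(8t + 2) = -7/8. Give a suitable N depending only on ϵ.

Suppose ϵ > 0. We seek N > 0 such that t > N implies |(-7t + 3)/(8t + 2) + 7/8| < ϵ.
(-7t + 3)/(8t + 2) + 7/8 = (8(-7t + 3) − (-7)(8t + 2)) / (8(8t + 2)) = 38/(8(8t + 2)).
For t > 0 we have 8t + 2 > 8t, so |(-7t + 3)/(8t + 2) + 7/8| = 38/(8(8t + 2)) < 38/(8·8t) = (19/32)/t.
Thus |(-7t + 3)/(8t + 2) + 7/8| < ϵ whenever t > (19/32)/ϵ.
Take N = (19/32)/ϵ. If t > N then |(-7t + 3)/(8t + 2) + 7/8| < (19/32)/t < ϵ.

N = (19/32)/ϵ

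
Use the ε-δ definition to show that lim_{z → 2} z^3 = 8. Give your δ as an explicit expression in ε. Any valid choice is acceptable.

δ = min(2, ε/28)

Let ε > 0. We seek δ > 0 with 0 < |z − 2| < δ ⇒ |z^3 − 8| < ε.
Factor: z^3 − 8 = (z − 2)(z^2 + 2z + 4), so |z^3 − 8| = |z − 2|·|z^2 + 2z + 4|.
Impose δ ≤ 2 so that |z| < 4; then |z^2 + 2z + 4| ≤ 28.
Hence |z^3 − 8| ≤ 28|z − 2|, which is < ε once |z − 2| < ε/28.
Take δ = min(2, ε/28). If 0 < |z − 2| < δ then both bounds hold and |z^3 − 8| ≤ 28|z − 2| < 28·(ε/28) = ε.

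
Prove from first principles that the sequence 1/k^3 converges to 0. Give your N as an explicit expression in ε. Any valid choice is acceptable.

Let ε > 0 be given. For k ≥ 1, |1/k^3 − 0| = 1/k^3.
1/k^3 < ε ⇔ k^3 > 1/ε ⇔ k > (1/ε)^{1/3}.
Take N = (1/ε)^{1/3}. Then k > N implies 1/k^3 < ε.

N = (1/ε)^{1/3}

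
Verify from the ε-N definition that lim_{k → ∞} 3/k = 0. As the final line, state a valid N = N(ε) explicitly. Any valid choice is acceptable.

N = 3/ε

Fix ε > 0. For k ≥ 1, |3/k − 0| = 3/(k) ≤ 3/k.
We need 3/k < ε, i.e. k > 3/ε.
Take N = 3/ε. If k > N then |3/k| ≤ 3/k < ε.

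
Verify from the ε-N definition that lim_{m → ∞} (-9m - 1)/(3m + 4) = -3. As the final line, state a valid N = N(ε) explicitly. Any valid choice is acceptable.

Let ε > 0. For m ≥ 1, |(-9m - 1)/(3m + 4) + 3| = |33|/(3(3m + 4)) = 33/(3(3m + 4)).
Since 3m + 4 ≥ 3m for m ≥ 1, this is ≤ 33/(3·3m) = (11/3)/m.
So |(-9m - 1)/(3m + 4) + 3| < ε whenever m > (11/3)/ε.
Take N = (11/3)/ε. If m > N then |(-9m - 1)/(3m + 4) + 3| ≤ (11/3)/m < ε.

N = (11/3)/ε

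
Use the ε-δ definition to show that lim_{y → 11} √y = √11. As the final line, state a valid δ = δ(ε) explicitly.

δ = min(11, √11·ε)

Let ε > 0 be given. We want δ > 0 such that 0 < |y − 11| < δ implies |√y − √11| < ε.
Multiplying by the conjugate, |√y − √11| = |y − 11|/(√y + √11).
Restrict δ ≤ 11 so that |y − 11| < 11 forces y > 0, and then √y + √11 > √11.
Hence |√y − √11| < |y − 11|/√11, which is < ε once |y − 11| < √11·ε.
Take δ = min(11, √11·ε). If 0 < |y − 11| < δ then y > 0 and |√y − √11| < |y − 11|/√11 < ε.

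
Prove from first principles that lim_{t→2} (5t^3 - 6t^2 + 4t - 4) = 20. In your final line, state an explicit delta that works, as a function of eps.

delta = min(1, eps/69)

Let eps > 0 be given. We want delta > 0 such that 0 < |t − 2| < delta implies |(5t^3 - 6t^2 + 4t - 4) − 20| < eps.
(5t^3 - 6t^2 + 4t - 4) − 20 = 5t^3 - 6t^2 + 4t - 24 = (t − 2)(5t^2 + 4t + 12).
So |(5t^3 - 6t^2 + 4t - 4) − 20| = |t − 2|·|5t^2 + 4t + 12|.
Assume first that |t − 2| < 1, so |t| < 3. Then |5t^2 + 4t + 12| ≤ 5·3^2 + 4·3 + 12 = 69.
Hence |(5t^3 - 6t^2 + 4t - 4) − 20| ≤ 69|t − 2| < eps provided |t − 2| < eps/69.
Take delta = min(1, eps/69). Then 0 < |t − 2| < delta gives both |t − 2| < 1 and |t − 2| < eps/69, so |(5t^3 - 6t^2 + 4t - 4) − 20| < eps.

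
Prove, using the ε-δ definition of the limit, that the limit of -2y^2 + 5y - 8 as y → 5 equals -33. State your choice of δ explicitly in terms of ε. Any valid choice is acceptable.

Fix ε > 0. We want δ > 0 such that 0 < |y − 5| < δ implies |(-2y^2 + 5y - 8) + 33| < ε.
(-2y^2 + 5y - 8) + 33 = -2y^2 + 5y + 25 = (y − 5)(-2y - 5).
So |(-2y^2 + 5y - 8) + 33| = |y − 5|·|-2y - 5|.
Assume first that |y − 5| < 1, so |y| < 6. Then |-2y - 5| ≤ 2·6 + 5 = 17.
Hence |(-2y^2 + 5y - 8) + 33| ≤ 17|y − 5| < ε provided |y − 5| < ε/17.
Choosing δ = min(1, ε/17) ensures both conditions, hence |(-2y^2 + 5y - 8) + 33| < ε.

δ = min(1, ε/17)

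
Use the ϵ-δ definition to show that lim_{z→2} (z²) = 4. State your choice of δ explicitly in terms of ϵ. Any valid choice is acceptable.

Let ϵ > 0 be given. We seek δ > 0 with 0 < |z − 2| < δ ⇒ |z² − 4| < ϵ.
Factor: z² − 4 = (z − 2)(z + 2), so |z² − 4| = |z − 2|·|z + 2|.
Impose δ ≤ 1 so that |z| < 3; then |z + 2| ≤ 5.
Hence |z² − 4| ≤ 5|z − 2|, which is < ϵ once |z − 2| < ϵ/5.
Take δ = min(1, ϵ/5). If 0 < |z − 2| < δ then both bounds hold and |z² − 4| ≤ 5|z − 2| < 5·(ϵ/5) = ϵ.

δ = min(1, ϵ/5)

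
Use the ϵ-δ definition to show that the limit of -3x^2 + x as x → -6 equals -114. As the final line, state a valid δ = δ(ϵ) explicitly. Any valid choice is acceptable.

δ = min(1, ϵ/40)

Fix ϵ > 0. We want δ > 0 such that 0 < |x + 6| < δ implies |(-3x^2 + x) + 114| < ϵ.
(-3x^2 + x) + 114 = -3x^2 + x + 114 = (x + 6)(-3x + 19).
So |(-3x^2 + x) + 114| = |x + 6|·|-3x + 19|.
Assume first that |x + 6| < 1, so |x| < 7. Then |-3x + 19| ≤ 3·7 + 19 = 40.
Hence |(-3x^2 + x) + 114| ≤ 40|x + 6| < ϵ provided |x + 6| < ϵ/40.
Take δ = min(1, ϵ/40). Then 0 < |x + 6| < δ gives both |x + 6| < 1 and |x + 6| < ϵ/40, so |(-3x^2 + x) + 114| < ϵ.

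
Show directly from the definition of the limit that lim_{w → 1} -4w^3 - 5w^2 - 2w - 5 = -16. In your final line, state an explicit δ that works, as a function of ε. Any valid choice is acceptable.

Let ε > 0 be given. We want δ > 0 such that 0 < |w − 1| < δ implies |(-4w^3 - 5w^2 - 2w - 5) + 16| < ε.
(-4w^3 - 5w^2 - 2w - 5) + 16 = -4w^3 - 5w^2 - 2w + 11 = (w − 1)(-4w^2 - 9w - 11).
So |(-4w^3 - 5w^2 - 2w - 5) + 16| = |w − 1|·|-4w^2 - 9w - 11|.
Assume first that |w − 1| < 1, so |w| < 2. Then |-4w^2 - 9w - 11| ≤ 4·2^2 + 9·2 + 11 = 45.
Hence |(-4w^3 - 5w^2 - 2w - 5) + 16| ≤ 45|w − 1| < ε provided |w − 1| < ε/45.
Take δ = min(1, ε/45). Then 0 < |w − 1| < δ gives both |w − 1| < 1 and |w − 1| < ε/45, so |(-4w^3 - 5w^2 - 2w - 5) + 16| < ε.

δ = min(1, ε/45)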